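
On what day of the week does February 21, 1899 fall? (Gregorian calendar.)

Doomsday rule: the anchor day for the 1800s is Friday. For year 99: 99÷12 = 8 r 3, and 3÷4 = 0, so 8+3+0 = 11.
Friday + 11 ≡ Tuesday — that's 1899's doomsday.
In February the doomsday date is Feb 28 (1899 is not a leap year).
Feb 21 is 7 days before Feb 28; 7 mod 7 = 0, so Tuesday − 0 = Tuesday.

Tuesday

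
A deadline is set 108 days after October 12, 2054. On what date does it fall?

January 28, 2055

Oct has 31 days: +20 → Nov 1, 2054 (88 left).
Nov has 30 days: +30 → Dec 1, 2054 (58 left).
Dec has 31 days: +31 → Jan 1, 2055 (27 left).
+27 → Jan 28, 2055.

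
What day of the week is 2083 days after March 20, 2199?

First find the weekday of Mar 20, 2199. Doomsday rule: the anchor day for the 2100s is Sunday. For year 99: 99÷12 = 8 r 3, and 3÷4 = 0, so 8+3+0 = 11.
Sunday + 11 ≡ Thursday — that's 2199's doomsday.
In March the doomsday date is Mar 14.
Mar 20 is 6 days after Mar 14; 6 mod 7 = 6, so Thursday + 6 = Wednesday.
2083 mod 7 = 4, so 2083 days after a Wednesday is Wednesday + 4 = Sunday.

Sunday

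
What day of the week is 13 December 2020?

Sunday

Doomsday rule: the anchor day for the 2000s is Tuesday. For year 20: 20÷12 = 1 r 8, and 8÷4 = 2, so 1+8+2 = 11.
Tuesday + 11 ≡ Saturday — that's 2020's doomsday.
In December the doomsday date is Dec 12.
Dec 13 is 1 day after Dec 12; 1 mod 7 = 1, so Saturday + 1 = Sunday.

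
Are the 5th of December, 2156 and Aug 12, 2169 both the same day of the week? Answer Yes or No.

No

From Dec 5, 2156 to Aug 12, 2169 is 4633 days.
4633 mod 7 = 6, so they are different weekdays.
(Dec 5, 2156 is a Sunday; Aug 12, 2169 is a Saturday.)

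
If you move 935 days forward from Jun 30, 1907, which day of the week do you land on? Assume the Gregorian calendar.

Thursday

First find the weekday of Jun 30, 1907. Doomsday rule: the anchor day for the 1900s is Wednesday. For year 07: 7÷12 = 0 r 7, and 7÷4 = 1, so 0+7+1 = 8.
Wednesday + 8 ≡ Thursday — that's 1907's doomsday.
In June the doomsday date is Jun 6.
Jun 30 is 24 days after Jun 6; 24 mod 7 = 3, so Thursday + 3 = Sunday.
935 mod 7 = 4, so 935 days after a Sunday is Sunday + 4 = Thursday.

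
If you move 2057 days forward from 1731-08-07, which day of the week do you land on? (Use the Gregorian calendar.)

First find the weekday of Aug 7, 1731. Doomsday rule: the anchor day for the 1700s is Sunday. For year 31: 31÷12 = 2 r 7, and 7÷4 = 1, so 2+7+1 = 10.
Sunday + 10 ≡ Wednesday — that's 1731's doomsday.
In August the doomsday date is Aug 8.
Aug 7 is 1 day before Aug 8; 1 mod 7 = 1, so Wednesday − 1 = Tuesday.
2057 mod 7 = 6, so 2057 days after a Tuesday is Tuesday + 6 = Monday.

Monday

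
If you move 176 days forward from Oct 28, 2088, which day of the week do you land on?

First find the weekday of Oct 28, 2088. Doomsday rule: the anchor day for the 2000s is Tuesday. For year 88: 88÷12 = 7 r 4, and 4÷4 = 1, so 7+4+1 = 12.
Tuesday + 12 ≡ Sunday — that's 2088's doomsday.
In October the doomsday date is Oct 10.
Oct 28 is 18 days after Oct 10; 18 mod 7 = 4, so Sunday + 4 = Thursday.
176 mod 7 = 1, so 176 days after a Thursday is Thursday + 1 = Friday.

Friday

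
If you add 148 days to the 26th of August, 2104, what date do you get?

January 21, 2105

Aug has 31 days: +6 → Sep 1, 2104 (142 left).
Sep has 30 days: +30 → Oct 1, 2104 (112 left).
Oct has 31 days: +31 → Nov 1, 2104 (81 left).
Nov has 30 days: +30 → Dec 1, 2104 (51 left).
Dec has 31 days: +31 → Jan 1, 2105 (20 left).
+20 → Jan 21, 2105.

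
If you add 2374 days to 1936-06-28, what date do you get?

+365 (one year) → Jun 28, 1937 (2009 left).
+365 (one year) → Jun 28, 1938 (1644 left).
+365 (one year) → Jun 28, 1939 (1279 left).
+366 (one year; includes Feb 29, 1940) → Jun 28, 1940 (913 left).
+365 (one year) → Jun 28, 1941 (548 left).
+365 (one year) → Jun 28, 1942 (183 left).
Jun has 30 days: +3 → Jul 1, 1942 (180 left).
Jul has 31 days: +31 → Aug 1, 1942 (149 left).
Aug has 31 days: +31 → Sep 1, 1942 (118 left).
Sep has 30 days: +30 → Oct 1, 1942 (88 left).
Oct has 31 days: +31 → Nov 1, 1942 (57 left).
Nov has 30 days: +30 → Dec 1, 1942 (27 left).
+27 → Dec 28, 1942.

December 28, 1942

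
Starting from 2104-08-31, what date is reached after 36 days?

Aug has 31 days: +1 → Sep 1, 2104 (35 left).
Sep has 30 days: +30 → Oct 1, 2104 (5 left).
+5 → Oct 6, 2104.

October 6, 2104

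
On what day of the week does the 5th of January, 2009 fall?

Monday

Doomsday rule: the anchor day for the 2000s is Tuesday. For year 09: 9÷12 = 0 r 9, and 9÷4 = 2, so 0+9+2 = 11.
Tuesday + 11 ≡ Saturday — that's 2009's doomsday.
In January the doomsday date is Jan 3 (2009 is not a leap year).
Jan 5 is 2 days after Jan 3; 2 mod 7 = 2, so Saturday + 2 = Monday.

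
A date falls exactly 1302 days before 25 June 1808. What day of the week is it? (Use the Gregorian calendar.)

Saturday

First find the weekday of Jun 25, 1808. Doomsday rule: the anchor day for the 1800s is Friday. For year 08: 8÷12 = 0 r 8, and 8÷4 = 2, so 0+8+2 = 10.
Friday + 10 ≡ Monday — that's 1808's doomsday.
In June the doomsday date is Jun 6.
Jun 25 is 19 days after Jun 6; 19 mod 7 = 5, so Monday + 5 = Saturday.
1302 mod 7 = 0, so 1302 days before a Saturday is Saturday − 0 = Saturday.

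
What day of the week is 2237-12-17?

Doomsday rule: the anchor day for the 2200s is Friday. For year 37: 37÷12 = 3 r 1, and 1÷4 = 0, so 3+1+0 = 4.
Friday + 4 ≡ Tuesday — that's 2237's doomsday.
In December the doomsday date is Dec 12.
Dec 17 is 5 days after Dec 12; 5 mod 7 = 5, so Tuesday + 5 = Sunday.

Sunday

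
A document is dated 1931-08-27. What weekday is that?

Thursday

Doomsday rule: the anchor day for the 1900s is Wednesday. For year 31: 31÷12 = 2 r 7, and 7÷4 = 1, so 2+7+1 = 10.
Wednesday + 10 ≡ Saturday — that's 1931's doomsday.
In August the doomsday date is Aug 8.
Aug 27 is 19 days after Aug 8; 19 mod 7 = 5, so Saturday + 5 = Thursday.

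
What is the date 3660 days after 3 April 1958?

April 10, 1968

+365 (one year) → Apr 3, 1959 (3295 left).
+366 (one year; includes Feb 29, 1960) → Apr 3, 1960 (2929 left).
+365 (one year) → Apr 3, 1961 (2564 left).
+365 (one year) → Apr 3, 1962 (2199 left).
+365 (one year) → Apr 3, 1963 (1834 left).
+366 (one year; includes Feb 29, 1964) → Apr 3, 1964 (1468 left).
+365 (one year) → Apr 3, 1965 (1103 left).
+365 (one year) → Apr 3, 1966 (738 left).
+365 (one year) → Apr 3, 1967 (373 left).
Apr has 30 days: +28 → May 1, 1967 (345 left).
May has 31 days: +31 → Jun 1, 1967 (314 left).
Jun has 30 days: +30 → Jul 1, 1967 (284 left).
Jul has 31 days: +31 → Aug 1, 1967 (253 left).
Aug has 31 days: +31 → Sep 1, 1967 (222 left).
Sep has 30 days: +30 → Oct 1, 1967 (192 left).
Oct has 31 days: +31 → Nov 1, 1967 (161 left).
Nov has 30 days: +30 → Dec 1, 1967 (131 left).
Dec has 31 days: +31 → Jan 1, 1968 (100 left).
Jan has 31 days: +31 → Feb 1, 1968 (69 left).
Feb has 29 days: +29 → Mar 1, 1968 (40 left).
Mar has 31 days: +31 → Apr 1, 1968 (9 left).
+9 → Apr 10, 1968.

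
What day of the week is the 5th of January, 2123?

Doomsday rule: the anchor day for the 2100s is Sunday. For year 23: 23÷12 = 1 r 11, and 11÷4 = 2, so 1+11+2 = 14.
Sunday + 14 ≡ Sunday — that's 2123's doomsday.
In January the doomsday date is Jan 3 (2123 is not a leap year).
Jan 5 is 2 days after Jan 3; 2 mod 7 = 2, so Sunday + 2 = Tuesday.

Tuesday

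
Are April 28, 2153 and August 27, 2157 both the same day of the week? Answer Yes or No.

From Apr 28, 2153 to Aug 27, 2157 is 1582 days.
1582 mod 7 = 0, so they are the same weekday.
(Apr 28, 2153 is a Saturday; Aug 27, 2157 is a Saturday.)

Yes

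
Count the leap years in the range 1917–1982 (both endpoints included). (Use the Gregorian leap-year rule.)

Multiples of 4 in [1917,1982]: 16.
Of those, multiples of 100: 0 (not leap unless ÷400).
Multiples of 400: 0.
Leap years = 16 − 0 + 0 = 16.

16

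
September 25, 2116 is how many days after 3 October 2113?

1088

Oct 3, 2113 → Oct 3, 2114: 365 days.
Oct 3, 2114 → Oct 3, 2115: 365 days.
Oct 3, 2115 → Nov 3, 2115: 31 days (October has 31).
Nov 3, 2115 → Dec 3, 2115: 30 days (November has 30).
Dec 3, 2115 → Jan 3, 2116: 31 days (December has 31).
Jan 3, 2116 → Feb 3, 2116: 31 days (January has 31).
Feb 3, 2116 → Mar 3, 2116: 29 days (February has 29).
Mar 3, 2116 → Apr 3, 2116: 31 days (March has 31).
Apr 3, 2116 → May 3, 2116: 30 days (April has 30).
May 3, 2116 → Jun 3, 2116: 31 days (May has 31).
Jun 3, 2116 → Jul 3, 2116: 30 days (June has 30).
Jul 3, 2116 → Aug 3, 2116: 31 days (July has 31).
Aug 3, 2116 → Sep 3, 2116: 31 days (August has 31).
Sep 3, 2116 → Sep 25, 2116: 22 days.
Total: 1088 days.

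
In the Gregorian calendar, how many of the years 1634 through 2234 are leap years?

Multiples of 4 in [1634,2234]: 150.
Of those, multiples of 100: 6 (not leap unless ÷400).
Multiples of 400: 1.
Leap years = 150 − 6 + 1 = 145.

145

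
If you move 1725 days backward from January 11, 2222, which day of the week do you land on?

Jan 11, 2222 is a Friday.
1725 mod 7 = 3, so 1725 days before a Friday is Friday − 3 = Tuesday.

Tuesday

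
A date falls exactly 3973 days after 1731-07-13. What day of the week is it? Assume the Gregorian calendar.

Tuesday

Jul 13, 1731 is a Friday.
3973 mod 7 = 4, so 3973 days after a Friday is Friday + 4 = Tuesday.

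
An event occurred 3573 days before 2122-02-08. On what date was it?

−365 (one year) → Feb 8, 2121 (3208 left).
−366 (one year; includes Feb 29, 2120) → Feb 8, 2120 (2842 left).
−365 (one year) → Feb 8, 2119 (2477 left).
−365 (one year) → Feb 8, 2118 (2112 left).
−365 (one year) → Feb 8, 2117 (1747 left).
−366 (one year; includes Feb 29, 2116) → Feb 8, 2116 (1381 left).
−365 (one year) → Feb 8, 2115 (1016 left).
−365 (one year) → Feb 8, 2114 (651 left).
−365 (one year) → Feb 8, 2113 (286 left).
−8 → Jan 31, 2113 (end of Jan, 31 days; 278 left).
−31 → Dec 31, 2112 (end of Dec, 31 days; 247 left).
−31 → Nov 30, 2112 (end of Nov, 30 days; 216 left).
−30 → Oct 31, 2112 (end of Oct, 31 days; 186 left).
−31 → Sep 30, 2112 (end of Sep, 30 days; 155 left).
−30 → Aug 31, 2112 (end of Aug, 31 days; 125 left).
−31 → Jul 31, 2112 (end of Jul, 31 days; 94 left).
−31 → Jun 30, 2112 (end of Jun, 30 days; 63 left).
−30 → May 31, 2112 (end of May, 31 days; 33 left).
−31 → Apr 30, 2112 (end of Apr, 30 days; 2 left).
−2 → Apr 28, 2112.

April 28, 2112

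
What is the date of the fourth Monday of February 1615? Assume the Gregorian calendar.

February 23, 1615

February 1, 1615 is a Sunday.
The first Monday is therefore February 2 (1 days later).
The fourth Monday is 2 + 3×7 = February 23.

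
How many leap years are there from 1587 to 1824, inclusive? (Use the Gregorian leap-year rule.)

58

Multiples of 4 in [1587,1824]: 60.
Of those, multiples of 100: 3 (not leap unless ÷400).
Multiples of 400: 1.
Leap years = 60 − 3 + 1 = 58.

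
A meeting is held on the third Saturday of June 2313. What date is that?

June 1, 2313 is a Sunday.
The first Saturday is therefore June 7 (6 days later).
The third Saturday is 7 + 2×7 = June 21.

June 21, 2313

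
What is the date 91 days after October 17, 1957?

Oct has 31 days: +15 → Nov 1, 1957 (76 left).
Nov has 30 days: +30 → Dec 1, 1957 (46 left).
Dec has 31 days: +31 → Jan 1, 1958 (15 left).
+15 → Jan 16, 1958.

January 16, 1958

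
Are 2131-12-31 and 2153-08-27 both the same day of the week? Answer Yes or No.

Yes

From Dec 31, 2131 to Aug 27, 2153 is 7910 days.
7910 mod 7 = 0, so they are the same weekday.
(Dec 31, 2131 is a Monday; Aug 27, 2153 is a Monday.)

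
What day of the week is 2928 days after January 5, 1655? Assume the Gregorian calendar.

Thursday

Jan 5, 1655 is a Tuesday.
2928 mod 7 = 2, so 2928 days after a Tuesday is Tuesday + 2 = Thursday.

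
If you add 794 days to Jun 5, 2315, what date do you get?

+366 (one year; includes Feb 29, 2316) → Jun 5, 2316 (428 left).
+365 (one year) → Jun 5, 2317 (63 left).
Jun has 30 days: +26 → Jul 1, 2317 (37 left).
Jul has 31 days: +31 → Aug 1, 2317 (6 left).
+6 → Aug 7, 2317.

August 7, 2317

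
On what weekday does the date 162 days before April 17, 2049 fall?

Friday

First find the weekday of Apr 17, 2049. Doomsday rule: the anchor day for the 2000s is Tuesday. For year 49: 49÷12 = 4 r 1, and 1÷4 = 0, so 4+1+0 = 5.
Tuesday + 5 ≡ Sunday — that's 2049's doomsday.
In April the doomsday date is Apr 4.
Apr 17 is 13 days after Apr 4; 13 mod 7 = 6, so Sunday + 6 = Saturday.
162 mod 7 = 1, so 162 days before a Saturday is Saturday − 1 = Friday.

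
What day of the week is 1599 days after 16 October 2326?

Tuesday

First find the weekday of Oct 16, 2326. Doomsday rule: the anchor day for the 2300s is Wednesday. For year 26: 26÷12 = 2 r 2, and 2÷4 = 0, so 2+2+0 = 4.
Wednesday + 4 ≡ Sunday — that's 2326's doomsday.
In October the doomsday date is Oct 10.
Oct 16 is 6 days after Oct 10; 6 mod 7 = 6, so Sunday + 6 = Saturday.
1599 mod 7 = 3, so 1599 days after a Saturday is Saturday + 3 = Tuesday.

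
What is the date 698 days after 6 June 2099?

+365 (one year) → Jun 6, 2100 (333 left).
Jun has 30 days: +25 → Jul 1, 2100 (308 left).
Jul has 31 days: +31 → Aug 1, 2100 (277 left).
Aug has 31 days: +31 → Sep 1, 2100 (246 left).
Sep has 30 days: +30 → Oct 1, 2100 (216 left).
Oct has 31 days: +31 → Nov 1, 2100 (185 left).
Nov has 30 days: +30 → Dec 1, 2100 (155 left).
Dec has 31 days: +31 → Jan 1, 2101 (124 left).
Jan has 31 days: +31 → Feb 1, 2101 (93 left).
Feb has 28 days: +28 → Mar 1, 2101 (65 left).
Mar has 31 days: +31 → Apr 1, 2101 (34 left).
Apr has 30 days: +30 → May 1, 2101 (4 left).
+4 → May 5, 2101.

May 5, 2101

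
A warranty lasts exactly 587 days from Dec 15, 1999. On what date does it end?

July 24, 2001

+366 (one year; includes Feb 29, 2000) → Dec 15, 2000 (221 left).
Dec has 31 days: +17 → Jan 1, 2001 (204 left).
Jan has 31 days: +31 → Feb 1, 2001 (173 left).
Feb has 28 days: +28 → Mar 1, 2001 (145 left).
Mar has 31 days: +31 → Apr 1, 2001 (114 left).
Apr has 30 days: +30 → May 1, 2001 (84 left).
May has 31 days: +31 → Jun 1, 2001 (53 left).
Jun has 30 days: +30 → Jul 1, 2001 (23 left).
+23 → Jul 24, 2001.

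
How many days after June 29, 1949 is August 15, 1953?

1508

Jun 29, 1949 → Jun 29, 1950: 365 days.
Jun 29, 1950 → Jun 29, 1951: 365 days.
Jun 29, 1951 → Jun 29, 1952: 366 days (Feb 29, 1952 is in that span).
Jun 29, 1952 → Jun 29, 1953: 365 days.
Jun 29, 1953 → Jul 29, 1953: 30 days (June has 30).
Jul 29, 1953 → Aug 15, 1953: 17 days.
Total: 1508 days.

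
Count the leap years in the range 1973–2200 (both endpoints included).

55

Multiples of 4 in [1973,2200]: 57.
Of those, multiples of 100: 3 (not leap unless ÷400).
Multiples of 400: 1.
Leap years = 57 − 3 + 1 = 55.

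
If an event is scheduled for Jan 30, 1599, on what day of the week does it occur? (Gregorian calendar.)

Saturday

Doomsday rule: the anchor day for the 1500s is Wednesday. For year 99: 99÷12 = 8 r 3, and 3÷4 = 0, so 8+3+0 = 11.
Wednesday + 11 ≡ Sunday — that's 1599's doomsday.
In January the doomsday date is Jan 3 (1599 is not a leap year).
Jan 30 is 27 days after Jan 3; 27 mod 7 = 6, so Sunday + 6 = Saturday.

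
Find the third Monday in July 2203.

July 18, 2203

July 1, 2203 is a Friday.
The first Monday is therefore July 4 (3 days later).
The third Monday is 4 + 2×7 = July 18.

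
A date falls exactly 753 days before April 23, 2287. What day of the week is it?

Tuesday

Apr 23, 2287 is a Saturday.
753 mod 7 = 4, so 753 days before a Saturday is Saturday − 4 = Tuesday.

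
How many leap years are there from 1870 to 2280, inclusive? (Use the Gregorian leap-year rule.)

100

Multiples of 4 in [1870,2280]: 103.
Of those, multiples of 100: 4 (not leap unless ÷400).
Multiples of 400: 1.
Leap years = 103 − 4 + 1 = 100.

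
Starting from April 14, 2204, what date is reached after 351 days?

Apr has 30 days: +17 → May 1, 2204 (334 left).
May has 31 days: +31 → Jun 1, 2204 (303 left).
Jun has 30 days: +30 → Jul 1, 2204 (273 left).
Jul has 31 days: +31 → Aug 1, 2204 (242 left).
Aug has 31 days: +31 → Sep 1, 2204 (211 left).
Sep has 30 days: +30 → Oct 1, 2204 (181 left).
Oct has 31 days: +31 → Nov 1, 2204 (150 left).
Nov has 30 days: +30 → Dec 1, 2204 (120 left).
Dec has 31 days: +31 → Jan 1, 2205 (89 left).
Jan has 31 days: +31 → Feb 1, 2205 (58 left).
Feb has 28 days: +28 → Mar 1, 2205 (30 left).
+30 → Mar 31, 2205.

March 31, 2205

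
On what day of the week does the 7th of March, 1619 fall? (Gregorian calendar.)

Thursday

Doomsday rule: the anchor day for the 1600s is Tuesday. For year 19: 19÷12 = 1 r 7, and 7÷4 = 1, so 1+7+1 = 9.
Tuesday + 9 ≡ Thursday — that's 1619's doomsday.
In March the doomsday date is Mar 14.
Mar 7 is 7 days before Mar 14; 7 mod 7 = 0, so Thursday − 0 = Thursday.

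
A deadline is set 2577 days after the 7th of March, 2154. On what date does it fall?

+365 (one year) → Mar 7, 2155 (2212 left).
+366 (one year; includes Feb 29, 2156) → Mar 7, 2156 (1846 left).
+365 (one year) → Mar 7, 2157 (1481 left).
+365 (one year) → Mar 7, 2158 (1116 left).
+365 (one year) → Mar 7, 2159 (751 left).
+366 (one year; includes Feb 29, 2160) → Mar 7, 2160 (385 left).
Mar has 31 days: +25 → Apr 1, 2160 (360 left).
Apr has 30 days: +30 → May 1, 2160 (330 left).
May has 31 days: +31 → Jun 1, 2160 (299 left).
Jun has 30 days: +30 → Jul 1, 2160 (269 left).
Jul has 31 days: +31 → Aug 1, 2160 (238 left).
Aug has 31 days: +31 → Sep 1, 2160 (207 left).
Sep has 30 days: +30 → Oct 1, 2160 (177 left).
Oct has 31 days: +31 → Nov 1, 2160 (146 left).
Nov has 30 days: +30 → Dec 1, 2160 (116 left).
Dec has 31 days: +31 → Jan 1, 2161 (85 left).
Jan has 31 days: +31 → Feb 1, 2161 (54 left).
Feb has 28 days: +28 → Mar 1, 2161 (26 left).
+26 → Mar 27, 2161.

March 27, 2161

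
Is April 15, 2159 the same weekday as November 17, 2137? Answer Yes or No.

From Nov 17, 2137 to Apr 15, 2159 is 7819 days.
7819 mod 7 = 0, so they are the same weekday.
(Nov 17, 2137 is a Sunday; Apr 15, 2159 is a Sunday.)

Yes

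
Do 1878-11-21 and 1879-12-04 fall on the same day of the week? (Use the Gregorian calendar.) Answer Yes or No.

Yes

From Nov 21, 1878 to Dec 4, 1879 is 378 days.
378 mod 7 = 0, so they are the same weekday.
(Nov 21, 1878 is a Thursday; Dec 4, 1879 is a Thursday.)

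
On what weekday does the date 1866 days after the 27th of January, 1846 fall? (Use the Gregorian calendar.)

Saturday

First find the weekday of Jan 27, 1846. Doomsday rule: the anchor day for the 1800s is Friday. For year 46: 46÷12 = 3 r 10, and 10÷4 = 2, so 3+10+2 = 15.
Friday + 15 ≡ Saturday — that's 1846's doomsday.
In January the doomsday date is Jan 3 (1846 is not a leap year).
Jan 27 is 24 days after Jan 3; 24 mod 7 = 3, so Saturday + 3 = Tuesday.
1866 mod 7 = 4, so 1866 days after a Tuesday is Tuesday + 4 = Saturday.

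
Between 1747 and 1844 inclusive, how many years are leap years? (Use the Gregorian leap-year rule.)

Multiples of 4 in [1747,1844]: 25.
Of those, multiples of 100: 1 (not leap unless ÷400).
Multiples of 400: 0.
Leap years = 25 − 1 + 0 = 24.

24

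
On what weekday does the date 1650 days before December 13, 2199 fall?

Dec 13, 2199 is a Friday.
1650 mod 7 = 5, so 1650 days before a Friday is Friday − 5 = Sunday.

Sunday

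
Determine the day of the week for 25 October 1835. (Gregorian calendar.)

Sunday

January 1, 1835 is a Thursday.
Jan 1, 1835 → Feb 1, 1835: 31 days (January has 31).
Feb 1, 1835 → Mar 1, 1835: 28 days (February has 28).
Mar 1, 1835 → Apr 1, 1835: 31 days (March has 31).
Apr 1, 1835 → May 1, 1835: 30 days (April has 30).
May 1, 1835 → Jun 1, 1835: 31 days (May has 31).
Jun 1, 1835 → Jul 1, 1835: 30 days (June has 30).
Jul 1, 1835 → Aug 1, 1835: 31 days (July has 31).
Aug 1, 1835 → Sep 1, 1835: 31 days (August has 31).
Sep 1, 1835 → Oct 1, 1835: 30 days (September has 30).
Oct 1, 1835 → Oct 25, 1835: 24 days.
Total: 297 days.
297 mod 7 = 3, so Thursday + 3 = Sunday.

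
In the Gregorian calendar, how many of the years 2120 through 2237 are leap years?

29

Multiples of 4 in [2120,2237]: 30.
Of those, multiples of 100: 1 (not leap unless ÷400).
Multiples of 400: 0.
Leap years = 30 − 1 + 0 = 29.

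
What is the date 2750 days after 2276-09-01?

March 13, 2284

+365 (one year) → Sep 1, 2277 (2385 left).
+365 (one year) → Sep 1, 2278 (2020 left).
+365 (one year) → Sep 1, 2279 (1655 left).
+366 (one year; includes Feb 29, 2280) → Sep 1, 2280 (1289 left).
+365 (one year) → Sep 1, 2281 (924 left).
+365 (one year) → Sep 1, 2282 (559 left).
+365 (one year) → Sep 1, 2283 (194 left).
Sep has 30 days: +30 → Oct 1, 2283 (164 left).
Oct has 31 days: +31 → Nov 1, 2283 (133 left).
Nov has 30 days: +30 → Dec 1, 2283 (103 left).
Dec has 31 days: +31 → Jan 1, 2284 (72 left).
Jan has 31 days: +31 → Feb 1, 2284 (41 left).
Feb has 29 days: +29 → Mar 1, 2284 (12 left).
+12 → Mar 13, 2284.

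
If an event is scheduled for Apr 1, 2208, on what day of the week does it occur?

Friday

Doomsday rule: the anchor day for the 2200s is Friday. For year 08: 8÷12 = 0 r 8, and 8÷4 = 2, so 0+8+2 = 10.
Friday + 10 ≡ Monday — that's 2208's doomsday.
In April the doomsday date is Apr 4.
Apr 1 is 3 days before Apr 4; 3 mod 7 = 3, so Monday − 3 = Friday.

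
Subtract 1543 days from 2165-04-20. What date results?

−365 (one year) → Apr 20, 2164 (1178 left).
−366 (one year; includes Feb 29, 2164) → Apr 20, 2163 (812 left).
−365 (one year) → Apr 20, 2162 (447 left).
−365 (one year) → Apr 20, 2161 (82 left).
−20 → Mar 31, 2161 (end of Mar, 31 days; 62 left).
−31 → Feb 28, 2161 (end of Feb, 28 days; 31 left).
−28 → Jan 31, 2161 (end of Jan, 31 days; 3 left).
−3 → Jan 28, 2161.

January 28, 2161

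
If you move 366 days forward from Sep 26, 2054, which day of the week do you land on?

Monday

Sep 26, 2054 is a Saturday.
366 mod 7 = 2, so 366 days after a Saturday is Saturday + 2 = Monday.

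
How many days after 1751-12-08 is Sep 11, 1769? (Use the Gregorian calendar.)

6487

Dec 8, 1751 → Dec 8, 1752: 366 days (Feb 29, 1752 is in that span).
Dec 8, 1752 → Dec 8, 1753: 365 days.
Dec 8, 1753 → Dec 8, 1754: 365 days.
Dec 8, 1754 → Dec 8, 1755: 365 days.
Dec 8, 1755 → Dec 8, 1756: 366 days (Feb 29, 1756 is in that span).
Dec 8, 1756 → Dec 8, 1757: 365 days.
Dec 8, 1757 → Dec 8, 1758: 365 days.
Dec 8, 1758 → Dec 8, 1759: 365 days.
Dec 8, 1759 → Dec 8, 1760: 366 days (Feb 29, 1760 is in that span).
Dec 8, 1760 → Dec 8, 1761: 365 days.
Dec 8, 1761 → Dec 8, 1762: 365 days.
Dec 8, 1762 → Dec 8, 1763: 365 days.
Dec 8, 1763 → Dec 8, 1764: 366 days (Feb 29, 1764 is in that span).
Dec 8, 1764 → Dec 8, 1765: 365 days.
Dec 8, 1765 → Dec 8, 1766: 365 days.
Dec 8, 1766 → Dec 8, 1767: 365 days.
Dec 8, 1767 → Dec 8, 1768: 366 days (Feb 29, 1768 is in that span).
Dec 8, 1768 → Jan 8, 1769: 31 days (December has 31).
Jan 8, 1769 → Feb 8, 1769: 31 days (January has 31).
Feb 8, 1769 → Mar 8, 1769: 28 days (February has 28).
Mar 8, 1769 → Apr 8, 1769: 31 days (March has 31).
Apr 8, 1769 → May 8, 1769: 30 days (April has 30).
May 8, 1769 → Jun 8, 1769: 31 days (May has 31).
Jun 8, 1769 → Jul 8, 1769: 30 days (June has 30).
Jul 8, 1769 → Aug 8, 1769: 31 days (July has 31).
Aug 8, 1769 → Sep 8, 1769: 31 days (August has 31).
Sep 8, 1769 → Sep 11, 1769: 3 days.
Total: 6487 days.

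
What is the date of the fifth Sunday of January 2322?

January 29, 2322

January 1, 2322 is a Sunday.
The first Sunday is therefore January 1 (same day).
The fifth Sunday is 1 + 4×7 = January 29.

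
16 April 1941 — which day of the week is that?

Doomsday rule: the anchor day for the 1900s is Wednesday. For year 41: 41÷12 = 3 r 5, and 5÷4 = 1, so 3+5+1 = 9.
Wednesday + 9 ≡ Friday — that's 1941's doomsday.
In April the doomsday date is Apr 4.
Apr 16 is 12 days after Apr 4; 12 mod 7 = 5, so Friday + 5 = Wednesday.

Wednesday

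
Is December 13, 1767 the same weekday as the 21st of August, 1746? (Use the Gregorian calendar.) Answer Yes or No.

From Aug 21, 1746 to Dec 13, 1767 is 7784 days.
7784 mod 7 = 0, so they are the same weekday.
(Aug 21, 1746 is a Sunday; Dec 13, 1767 is a Sunday.)

Yes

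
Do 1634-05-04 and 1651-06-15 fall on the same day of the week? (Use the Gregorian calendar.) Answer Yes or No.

Yes

From May 4, 1634 to Jun 15, 1651 is 6251 days.
6251 mod 7 = 0, so they are the same weekday.
(May 4, 1634 is a Thursday; Jun 15, 1651 is a Thursday.)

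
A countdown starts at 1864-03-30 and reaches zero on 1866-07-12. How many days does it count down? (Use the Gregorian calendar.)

Mar 30, 1864 → Mar 30, 1865: 365 days.
Mar 30, 1865 → Mar 30, 1866: 365 days.
Mar 30, 1866 → Apr 30, 1866: 31 days (March has 31).
Apr 30, 1866 → May 30, 1866: 30 days (April has 30).
May 30, 1866 → Jun 30, 1866: 31 days (May has 31).
Jun 30, 1866 → Jul 12, 1866: 12 days.
Total: 834 days.

834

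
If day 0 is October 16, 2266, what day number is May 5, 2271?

Oct 16, 2266 → Oct 16, 2267: 365 days.
Oct 16, 2267 → Oct 16, 2268: 366 days (Feb 29, 2268 is in that span).
Oct 16, 2268 → Oct 16, 2269: 365 days.
Oct 16, 2269 → Oct 16, 2270: 365 days.
Oct 16, 2270 → Nov 16, 2270: 31 days (October has 31).
Nov 16, 2270 → Dec 16, 2270: 30 days (November has 30).
Dec 16, 2270 → Jan 16, 2271: 31 days (December has 31).
Jan 16, 2271 → Feb 16, 2271: 31 days (January has 31).
Feb 16, 2271 → Mar 16, 2271: 28 days (February has 28).
Mar 16, 2271 → Apr 16, 2271: 31 days (March has 31).
Apr 16, 2271 → May 5, 2271: 19 days.
Total: 1662 days.

1662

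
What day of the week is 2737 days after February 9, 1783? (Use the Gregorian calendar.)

Sunday

First find the weekday of Feb 9, 1783. Doomsday rule: the anchor day for the 1700s is Sunday. For year 83: 83÷12 = 6 r 11, and 11÷4 = 2, so 6+11+2 = 19.
Sunday + 19 ≡ Friday — that's 1783's doomsday.
In February the doomsday date is Feb 28 (1783 is not a leap year).
Feb 9 is 19 days before Feb 28; 19 mod 7 = 5, so Friday − 5 = Sunday.
2737 mod 7 = 0, so 2737 days after a Sunday is Sunday + 0 = Sunday.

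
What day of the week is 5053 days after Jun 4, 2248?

First find the weekday of Jun 4, 2248. Doomsday rule: the anchor day for the 2200s is Friday. For year 48: 48÷12 = 4 r 0, and 0÷4 = 0, so 4+0+0 = 4.
Friday + 4 ≡ Tuesday — that's 2248's doomsday.
In June the doomsday date is Jun 6.
Jun 4 is 2 days before Jun 6; 2 mod 7 = 2, so Tuesday − 2 = Sunday.
5053 mod 7 = 6, so 5053 days after a Sunday is Sunday + 6 = Saturday.

Saturday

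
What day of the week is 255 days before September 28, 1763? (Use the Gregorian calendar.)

Sunday

Sep 28, 1763 is a Wednesday.
255 mod 7 = 3, so 255 days before a Wednesday is Wednesday − 3 = Sunday.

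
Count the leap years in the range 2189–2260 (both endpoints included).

17

Multiples of 4 in [2189,2260]: 18.
Of those, multiples of 100: 1 (not leap unless ÷400).
Multiples of 400: 0.
Leap years = 18 − 1 + 0 = 17.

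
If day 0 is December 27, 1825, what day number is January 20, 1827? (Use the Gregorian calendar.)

389

Dec 27, 1825 → Jan 27, 1826: 31 days (December has 31).
Jan 27, 1826 → Feb 27, 1826: 31 days (January has 31).
Feb 27, 1826 → Mar 27, 1826: 28 days (February has 28).
Mar 27, 1826 → Apr 27, 1826: 31 days (March has 31).
Apr 27, 1826 → May 27, 1826: 30 days (April has 30).
May 27, 1826 → Jun 27, 1826: 31 days (May has 31).
Jun 27, 1826 → Jul 27, 1826: 30 days (June has 30).
Jul 27, 1826 → Aug 27, 1826: 31 days (July has 31).
Aug 27, 1826 → Sep 27, 1826: 31 days (August has 31).
Sep 27, 1826 → Oct 27, 1826: 30 days (September has 30).
Oct 27, 1826 → Nov 27, 1826: 31 days (October has 31).
Nov 27, 1826 → Dec 27, 1826: 30 days (November has 30).
Dec 27, 1826 → Jan 20, 1827: 24 days.
Total: 389 days.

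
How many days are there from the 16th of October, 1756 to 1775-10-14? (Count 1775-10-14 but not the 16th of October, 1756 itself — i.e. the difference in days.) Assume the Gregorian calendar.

Oct 16, 1756 → Oct 16, 1757: 365 days.
Oct 16, 1757 → Oct 16, 1758: 365 days.
Oct 16, 1758 → Oct 16, 1759: 365 days.
Oct 16, 1759 → Oct 16, 1760: 366 days (Feb 29, 1760 is in that span).
Oct 16, 1760 → Oct 16, 1761: 365 days.
Oct 16, 1761 → Oct 16, 1762: 365 days.
Oct 16, 1762 → Oct 16, 1763: 365 days.
Oct 16, 1763 → Oct 16, 1764: 366 days (Feb 29, 1764 is in that span).
Oct 16, 1764 → Oct 16, 1765: 365 days.
Oct 16, 1765 → Oct 16, 1766: 365 days.
Oct 16, 1766 → Oct 16, 1767: 365 days.
Oct 16, 1767 → Oct 16, 1768: 366 days (Feb 29, 1768 is in that span).
Oct 16, 1768 → Oct 16, 1769: 365 days.
Oct 16, 1769 → Oct 16, 1770: 365 days.
Oct 16, 1770 → Oct 16, 1771: 365 days.
Oct 16, 1771 → Oct 16, 1772: 366 days (Feb 29, 1772 is in that span).
Oct 16, 1772 → Oct 16, 1773: 365 days.
Oct 16, 1773 → Oct 16, 1774: 365 days.
Oct 16, 1774 → Nov 16, 1774: 31 days (October has 31).
Nov 16, 1774 → Dec 16, 1774: 30 days (November has 30).
Dec 16, 1774 → Jan 16, 1775: 31 days (December has 31).
Jan 16, 1775 → Feb 16, 1775: 31 days (January has 31).
Feb 16, 1775 → Mar 16, 1775: 28 days (February has 28).
Mar 16, 1775 → Apr 16, 1775: 31 days (March has 31).
Apr 16, 1775 → May 16, 1775: 30 days (April has 30).
May 16, 1775 → Jun 16, 1775: 31 days (May has 31).
Jun 16, 1775 → Jul 16, 1775: 30 days (June has 30).
Jul 16, 1775 → Aug 16, 1775: 31 days (July has 31).
Aug 16, 1775 → Sep 16, 1775: 31 days (August has 31).
Sep 16, 1775 → Oct 14, 1775: 28 days.
Total: 6937 days.

6937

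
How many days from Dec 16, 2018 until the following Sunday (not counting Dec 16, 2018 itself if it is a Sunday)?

7

Dec 16, 2018 is a Sunday.
From Sunday to the next Sunday is 7 days.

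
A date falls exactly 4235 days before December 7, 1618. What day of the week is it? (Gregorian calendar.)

Friday

First find the weekday of Dec 7, 1618. Doomsday rule: the anchor day for the 1600s is Tuesday. For year 18: 18÷12 = 1 r 6, and 6÷4 = 1, so 1+6+1 = 8.
Tuesday + 8 ≡ Wednesday — that's 1618's doomsday.
In December the doomsday date is Dec 12.
Dec 7 is 5 days before Dec 12; 5 mod 7 = 5, so Wednesday − 5 = Friday.
4235 mod 7 = 0, so 4235 days before a Friday is Friday − 0 = Friday.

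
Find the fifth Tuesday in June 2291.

June 1, 2291 is a Monday.
The first Tuesday is therefore June 2 (1 days later).
The fifth Tuesday is 2 + 4×7 = June 30.

June 30, 2291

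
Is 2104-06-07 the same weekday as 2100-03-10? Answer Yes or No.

From Mar 10, 2100 to Jun 7, 2104 is 1550 days.
1550 mod 7 = 3, so they are different weekdays.
(Mar 10, 2100 is a Wednesday; Jun 7, 2104 is a Saturday.)

No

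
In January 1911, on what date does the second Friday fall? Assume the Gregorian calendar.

January 1, 1911 is a Sunday.
The first Friday is therefore January 6 (5 days later).
The second Friday is 6 + 1×7 = January 13.

January 13, 1911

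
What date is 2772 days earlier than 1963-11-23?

April 21, 1956

−365 (one year) → Nov 23, 1962 (2407 left).
−365 (one year) → Nov 23, 1961 (2042 left).
−365 (one year) → Nov 23, 1960 (1677 left).
−366 (one year; includes Feb 29, 1960) → Nov 23, 1959 (1311 left).
−365 (one year) → Nov 23, 1958 (946 left).
−365 (one year) → Nov 23, 1957 (581 left).
−365 (one year) → Nov 23, 1956 (216 left).
−23 → Oct 31, 1956 (end of Oct, 31 days; 193 left).
−31 → Sep 30, 1956 (end of Sep, 30 days; 162 left).
−30 → Aug 31, 1956 (end of Aug, 31 days; 132 left).
−31 → Jul 31, 1956 (end of Jul, 31 days; 101 left).
−31 → Jun 30, 1956 (end of Jun, 30 days; 70 left).
−30 → May 31, 1956 (end of May, 31 days; 40 left).
−31 → Apr 30, 1956 (end of Apr, 30 days; 9 left).
−9 → Apr 21, 1956.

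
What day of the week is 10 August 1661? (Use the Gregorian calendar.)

Wednesday

Doomsday rule: the anchor day for the 1600s is Tuesday. For year 61: 61÷12 = 5 r 1, and 1÷4 = 0, so 5+1+0 = 6.
Tuesday + 6 ≡ Monday — that's 1661's doomsday.
In August the doomsday date is Aug 8.
Aug 10 is 2 days after Aug 8; 2 mod 7 = 2, so Monday + 2 = Wednesday.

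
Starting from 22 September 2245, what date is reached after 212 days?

Sep has 30 days: +9 → Oct 1, 2245 (203 left).
Oct has 31 days: +31 → Nov 1, 2245 (172 left).
Nov has 30 days: +30 → Dec 1, 2245 (142 left).
Dec has 31 days: +31 → Jan 1, 2246 (111 left).
Jan has 31 days: +31 → Feb 1, 2246 (80 left).
Feb has 28 days: +28 → Mar 1, 2246 (52 left).
Mar has 31 days: +31 → Apr 1, 2246 (21 left).
+21 → Apr 22, 2246.

April 22, 2246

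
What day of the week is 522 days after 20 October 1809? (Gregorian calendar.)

Tuesday

First find the weekday of Oct 20, 1809. Doomsday rule: the anchor day for the 1800s is Friday. For year 09: 9÷12 = 0 r 9, and 9÷4 = 2, so 0+9+2 = 11.
Friday + 11 ≡ Tuesday — that's 1809's doomsday.
In October the doomsday date is Oct 10.
Oct 20 is 10 days after Oct 10; 10 mod 7 = 3, so Tuesday + 3 = Friday.
522 mod 7 = 4, so 522 days after a Friday is Friday + 4 = Tuesday.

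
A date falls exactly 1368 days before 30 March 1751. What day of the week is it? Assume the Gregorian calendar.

Mar 30, 1751 is a Tuesday.
1368 mod 7 = 3, so 1368 days before a Tuesday is Tuesday − 3 = Saturday.

Saturday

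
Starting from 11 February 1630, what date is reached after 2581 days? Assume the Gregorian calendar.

+365 (one year) → Feb 11, 1631 (2216 left).
+365 (one year) → Feb 11, 1632 (1851 left).
+366 (one year; includes Feb 29, 1632) → Feb 11, 1633 (1485 left).
+365 (one year) → Feb 11, 1634 (1120 left).
+365 (one year) → Feb 11, 1635 (755 left).
+365 (one year) → Feb 11, 1636 (390 left).
Feb has 29 days: +19 → Mar 1, 1636 (371 left).
Mar has 31 days: +31 → Apr 1, 1636 (340 left).
Apr has 30 days: +30 → May 1, 1636 (310 left).
May has 31 days: +31 → Jun 1, 1636 (279 left).
Jun has 30 days: +30 → Jul 1, 1636 (249 left).
Jul has 31 days: +31 → Aug 1, 1636 (218 left).
Aug has 31 days: +31 → Sep 1, 1636 (187 left).
Sep has 30 days: +30 → Oct 1, 1636 (157 left).
Oct has 31 days: +31 → Nov 1, 1636 (126 left).
Nov has 30 days: +30 → Dec 1, 1636 (96 left).
Dec has 31 days: +31 → Jan 1, 1637 (65 left).
Jan has 31 days: +31 → Feb 1, 1637 (34 left).
Feb has 28 days: +28 → Mar 1, 1637 (6 left).
+6 → Mar 7, 1637.

March 7, 1637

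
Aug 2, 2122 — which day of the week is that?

Sunday

Doomsday rule: the anchor day for the 2100s is Sunday. For year 22: 22÷12 = 1 r 10, and 10÷4 = 2, so 1+10+2 = 13.
Sunday + 13 ≡ Saturday — that's 2122's doomsday.
In August the doomsday date is Aug 8.
Aug 2 is 6 days before Aug 8; 6 mod 7 = 6, so Saturday − 6 = Sunday.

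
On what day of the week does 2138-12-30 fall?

Doomsday rule: the anchor day for the 2100s is Sunday. For year 38: 38÷12 = 3 r 2, and 2÷4 = 0, so 3+2+0 = 5.
Sunday + 5 ≡ Friday — that's 2138's doomsday.
In December the doomsday date is Dec 12.
Dec 30 is 18 days after Dec 12; 18 mod 7 = 4, so Friday + 4 = Tuesday.

Tuesday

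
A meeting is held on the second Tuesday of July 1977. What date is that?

July 12, 1977

July 1, 1977 is a Friday.
The first Tuesday is therefore July 5 (4 days later).
The second Tuesday is 5 + 1×7 = July 12.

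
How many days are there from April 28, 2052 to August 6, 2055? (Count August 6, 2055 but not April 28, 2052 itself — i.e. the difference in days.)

Apr 28, 2052 → Apr 28, 2053: 365 days.
Apr 28, 2053 → Apr 28, 2054: 365 days.
Apr 28, 2054 → Apr 28, 2055: 365 days.
Apr 28, 2055 → May 28, 2055: 30 days (April has 30).
May 28, 2055 → Jun 28, 2055: 31 days (May has 31).
Jun 28, 2055 → Jul 28, 2055: 30 days (June has 30).
Jul 28, 2055 → Aug 6, 2055: 9 days.
Total: 1195 days.

1195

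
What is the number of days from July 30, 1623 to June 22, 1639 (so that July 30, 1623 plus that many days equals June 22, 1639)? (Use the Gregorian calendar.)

Jul 30, 1623 → Jul 30, 1624: 366 days (Feb 29, 1624 is in that span).
Jul 30, 1624 → Jul 30, 1625: 365 days.
Jul 30, 1625 → Jul 30, 1626: 365 days.
Jul 30, 1626 → Jul 30, 1627: 365 days.
Jul 30, 1627 → Jul 30, 1628: 366 days (Feb 29, 1628 is in that span).
Jul 30, 1628 → Jul 30, 1629: 365 days.
Jul 30, 1629 → Jul 30, 1630: 365 days.
Jul 30, 1630 → Jul 30, 1631: 365 days.
Jul 30, 1631 → Jul 30, 1632: 366 days (Feb 29, 1632 is in that span).
Jul 30, 1632 → Jul 30, 1633: 365 days.
Jul 30, 1633 → Jul 30, 1634: 365 days.
Jul 30, 1634 → Jul 30, 1635: 365 days.
Jul 30, 1635 → Jul 30, 1636: 366 days (Feb 29, 1636 is in that span).
Jul 30, 1636 → Jul 30, 1637: 365 days.
Jul 30, 1637 → Jul 30, 1638: 365 days.
Jul 30, 1638 → Aug 30, 1638: 31 days (July has 31).
Aug 30, 1638 → Sep 30, 1638: 31 days (August has 31).
Sep 30, 1638 → Oct 30, 1638: 30 days (September has 30).
Oct 30, 1638 → Nov 30, 1638: 31 days (October has 31).
Nov 30, 1638 → Dec 30, 1638: 30 days (November has 30).
Dec 30, 1638 → Jan 30, 1639: 31 days (December has 31).
Jan 30, 1639 → Feb 28, 1639: 29 days (January has 31).
Feb 28, 1639 → Mar 28, 1639: 28 days (February has 28).
Mar 28, 1639 → Apr 28, 1639: 31 days (March has 31).
Apr 28, 1639 → May 28, 1639: 30 days (April has 30).
May 28, 1639 → Jun 22, 1639: 25 days.
Total: 5806 days.

5806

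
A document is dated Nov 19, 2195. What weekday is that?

Doomsday rule: the anchor day for the 2100s is Sunday. For year 95: 95÷12 = 7 r 11, and 11÷4 = 2, so 7+11+2 = 20.
Sunday + 20 ≡ Saturday — that's 2195's doomsday.
In November the doomsday date is Nov 7.
Nov 19 is 12 days after Nov 7; 12 mod 7 = 5, so Saturday + 5 = Thursday.

Thursday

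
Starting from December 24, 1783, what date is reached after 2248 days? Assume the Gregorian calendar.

+366 (one year; includes Feb 29, 1784) → Dec 24, 1784 (1882 left).
+365 (one year) → Dec 24, 1785 (1517 left).
+365 (one year) → Dec 24, 1786 (1152 left).
+365 (one year) → Dec 24, 1787 (787 left).
+366 (one year; includes Feb 29, 1788) → Dec 24, 1788 (421 left).
+365 (one year) → Dec 24, 1789 (56 left).
Dec has 31 days: +8 → Jan 1, 1790 (48 left).
Jan has 31 days: +31 → Feb 1, 1790 (17 left).
+17 → Feb 18, 1790.

February 18, 1790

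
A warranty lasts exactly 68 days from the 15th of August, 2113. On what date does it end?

October 22, 2113

Aug has 31 days: +17 → Sep 1, 2113 (51 left).
Sep has 30 days: +30 → Oct 1, 2113 (21 left).
+21 → Oct 22, 2113.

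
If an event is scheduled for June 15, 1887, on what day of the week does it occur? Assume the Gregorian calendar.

Wednesday

Doomsday rule: the anchor day for the 1800s is Friday. For year 87: 87÷12 = 7 r 3, and 3÷4 = 0, so 7+3+0 = 10.
Friday + 10 ≡ Monday — that's 1887's doomsday.
In June the doomsday date is Jun 6.
Jun 15 is 9 days after Jun 6; 9 mod 7 = 2, so Monday + 2 = Wednesday.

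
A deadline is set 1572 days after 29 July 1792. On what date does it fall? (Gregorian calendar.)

+365 (one year) → Jul 29, 1793 (1207 left).
+365 (one year) → Jul 29, 1794 (842 left).
+365 (one year) → Jul 29, 1795 (477 left).
+366 (one year; includes Feb 29, 1796) → Jul 29, 1796 (111 left).
Jul has 31 days: +3 → Aug 1, 1796 (108 left).
Aug has 31 days: +31 → Sep 1, 1796 (77 left).
Sep has 30 days: +30 → Oct 1, 1796 (47 left).
Oct has 31 days: +31 → Nov 1, 1796 (16 left).
+16 → Nov 17, 1796.

November 17, 1796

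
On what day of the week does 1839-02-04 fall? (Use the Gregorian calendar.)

Monday

January 1, 1839 is a Tuesday.
Jan 1, 1839 → Feb 1, 1839: 31 days (January has 31).
Feb 1, 1839 → Feb 4, 1839: 3 days.
Total: 34 days.
34 mod 7 = 6, so Tuesday + 6 = Monday.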